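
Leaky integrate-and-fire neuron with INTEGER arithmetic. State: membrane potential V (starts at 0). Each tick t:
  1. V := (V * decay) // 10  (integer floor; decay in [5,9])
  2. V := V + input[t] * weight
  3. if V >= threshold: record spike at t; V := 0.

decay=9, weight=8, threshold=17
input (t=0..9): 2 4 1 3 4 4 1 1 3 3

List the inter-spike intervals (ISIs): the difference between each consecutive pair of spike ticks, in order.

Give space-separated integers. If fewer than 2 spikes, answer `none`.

t=0: input=2 -> V=16
t=1: input=4 -> V=0 FIRE
t=2: input=1 -> V=8
t=3: input=3 -> V=0 FIRE
t=4: input=4 -> V=0 FIRE
t=5: input=4 -> V=0 FIRE
t=6: input=1 -> V=8
t=7: input=1 -> V=15
t=8: input=3 -> V=0 FIRE
t=9: input=3 -> V=0 FIRE

Answer: 2 1 1 3 1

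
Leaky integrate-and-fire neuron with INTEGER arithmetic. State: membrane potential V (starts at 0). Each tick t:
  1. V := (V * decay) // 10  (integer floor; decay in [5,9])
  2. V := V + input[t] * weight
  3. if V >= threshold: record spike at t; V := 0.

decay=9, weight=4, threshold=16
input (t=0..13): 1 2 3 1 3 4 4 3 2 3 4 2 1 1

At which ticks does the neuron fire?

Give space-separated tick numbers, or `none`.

Answer: 2 5 6 8 10

Derivation:
t=0: input=1 -> V=4
t=1: input=2 -> V=11
t=2: input=3 -> V=0 FIRE
t=3: input=1 -> V=4
t=4: input=3 -> V=15
t=5: input=4 -> V=0 FIRE
t=6: input=4 -> V=0 FIRE
t=7: input=3 -> V=12
t=8: input=2 -> V=0 FIRE
t=9: input=3 -> V=12
t=10: input=4 -> V=0 FIRE
t=11: input=2 -> V=8
t=12: input=1 -> V=11
t=13: input=1 -> V=13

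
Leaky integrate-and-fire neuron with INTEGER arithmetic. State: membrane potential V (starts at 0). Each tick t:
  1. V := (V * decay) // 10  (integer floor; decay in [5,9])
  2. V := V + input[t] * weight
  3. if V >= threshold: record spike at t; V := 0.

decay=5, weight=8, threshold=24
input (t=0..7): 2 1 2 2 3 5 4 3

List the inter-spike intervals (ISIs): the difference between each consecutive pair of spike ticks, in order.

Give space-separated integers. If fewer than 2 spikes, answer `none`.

Answer: 2 1 1 1

Derivation:
t=0: input=2 -> V=16
t=1: input=1 -> V=16
t=2: input=2 -> V=0 FIRE
t=3: input=2 -> V=16
t=4: input=3 -> V=0 FIRE
t=5: input=5 -> V=0 FIRE
t=6: input=4 -> V=0 FIRE
t=7: input=3 -> V=0 FIRE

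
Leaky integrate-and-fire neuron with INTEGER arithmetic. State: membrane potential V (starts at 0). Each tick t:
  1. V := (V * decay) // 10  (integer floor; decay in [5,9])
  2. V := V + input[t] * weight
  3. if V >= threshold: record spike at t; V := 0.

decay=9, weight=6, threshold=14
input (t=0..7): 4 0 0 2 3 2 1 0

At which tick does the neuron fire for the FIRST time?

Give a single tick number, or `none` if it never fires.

t=0: input=4 -> V=0 FIRE
t=1: input=0 -> V=0
t=2: input=0 -> V=0
t=3: input=2 -> V=12
t=4: input=3 -> V=0 FIRE
t=5: input=2 -> V=12
t=6: input=1 -> V=0 FIRE
t=7: input=0 -> V=0

Answer: 0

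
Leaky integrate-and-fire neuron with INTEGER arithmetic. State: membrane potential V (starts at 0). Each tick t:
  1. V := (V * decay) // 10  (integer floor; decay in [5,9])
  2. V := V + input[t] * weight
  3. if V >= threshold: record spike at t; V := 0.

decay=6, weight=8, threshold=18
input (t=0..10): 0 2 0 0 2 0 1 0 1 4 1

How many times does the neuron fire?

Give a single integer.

Answer: 2

Derivation:
t=0: input=0 -> V=0
t=1: input=2 -> V=16
t=2: input=0 -> V=9
t=3: input=0 -> V=5
t=4: input=2 -> V=0 FIRE
t=5: input=0 -> V=0
t=6: input=1 -> V=8
t=7: input=0 -> V=4
t=8: input=1 -> V=10
t=9: input=4 -> V=0 FIRE
t=10: input=1 -> V=8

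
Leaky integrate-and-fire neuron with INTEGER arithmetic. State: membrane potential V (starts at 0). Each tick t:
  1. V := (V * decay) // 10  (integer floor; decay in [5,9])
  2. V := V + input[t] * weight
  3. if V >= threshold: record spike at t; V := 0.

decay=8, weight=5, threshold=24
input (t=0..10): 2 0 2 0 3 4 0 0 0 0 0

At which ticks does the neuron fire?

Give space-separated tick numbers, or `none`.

t=0: input=2 -> V=10
t=1: input=0 -> V=8
t=2: input=2 -> V=16
t=3: input=0 -> V=12
t=4: input=3 -> V=0 FIRE
t=5: input=4 -> V=20
t=6: input=0 -> V=16
t=7: input=0 -> V=12
t=8: input=0 -> V=9
t=9: input=0 -> V=7
t=10: input=0 -> V=5

Answer: 4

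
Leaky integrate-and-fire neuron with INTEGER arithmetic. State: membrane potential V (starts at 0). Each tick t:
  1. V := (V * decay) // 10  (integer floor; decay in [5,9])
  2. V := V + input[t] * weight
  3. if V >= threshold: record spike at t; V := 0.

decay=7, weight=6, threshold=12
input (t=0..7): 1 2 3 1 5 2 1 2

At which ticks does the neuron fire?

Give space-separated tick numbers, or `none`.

Answer: 1 2 4 5 7

Derivation:
t=0: input=1 -> V=6
t=1: input=2 -> V=0 FIRE
t=2: input=3 -> V=0 FIRE
t=3: input=1 -> V=6
t=4: input=5 -> V=0 FIRE
t=5: input=2 -> V=0 FIRE
t=6: input=1 -> V=6
t=7: input=2 -> V=0 FIRE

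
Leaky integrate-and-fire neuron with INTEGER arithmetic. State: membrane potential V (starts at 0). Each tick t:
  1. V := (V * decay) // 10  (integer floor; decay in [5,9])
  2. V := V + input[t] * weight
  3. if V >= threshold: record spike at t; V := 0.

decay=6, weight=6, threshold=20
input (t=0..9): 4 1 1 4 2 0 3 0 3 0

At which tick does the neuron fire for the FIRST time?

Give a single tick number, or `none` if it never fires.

Answer: 0

Derivation:
t=0: input=4 -> V=0 FIRE
t=1: input=1 -> V=6
t=2: input=1 -> V=9
t=3: input=4 -> V=0 FIRE
t=4: input=2 -> V=12
t=5: input=0 -> V=7
t=6: input=3 -> V=0 FIRE
t=7: input=0 -> V=0
t=8: input=3 -> V=18
t=9: input=0 -> V=10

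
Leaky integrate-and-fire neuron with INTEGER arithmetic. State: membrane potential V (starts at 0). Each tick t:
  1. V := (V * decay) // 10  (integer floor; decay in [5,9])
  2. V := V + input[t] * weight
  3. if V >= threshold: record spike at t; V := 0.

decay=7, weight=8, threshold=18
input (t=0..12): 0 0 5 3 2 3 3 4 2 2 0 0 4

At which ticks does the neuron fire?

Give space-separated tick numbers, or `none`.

Answer: 2 3 5 6 7 9 12

Derivation:
t=0: input=0 -> V=0
t=1: input=0 -> V=0
t=2: input=5 -> V=0 FIRE
t=3: input=3 -> V=0 FIRE
t=4: input=2 -> V=16
t=5: input=3 -> V=0 FIRE
t=6: input=3 -> V=0 FIRE
t=7: input=4 -> V=0 FIRE
t=8: input=2 -> V=16
t=9: input=2 -> V=0 FIRE
t=10: input=0 -> V=0
t=11: input=0 -> V=0
t=12: input=4 -> V=0 FIRE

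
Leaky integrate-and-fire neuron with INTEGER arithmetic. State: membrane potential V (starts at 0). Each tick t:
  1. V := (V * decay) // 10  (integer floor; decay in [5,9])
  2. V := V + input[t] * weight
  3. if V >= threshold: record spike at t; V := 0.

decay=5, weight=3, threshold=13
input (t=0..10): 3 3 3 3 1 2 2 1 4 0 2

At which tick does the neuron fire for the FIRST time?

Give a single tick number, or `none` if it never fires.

t=0: input=3 -> V=9
t=1: input=3 -> V=0 FIRE
t=2: input=3 -> V=9
t=3: input=3 -> V=0 FIRE
t=4: input=1 -> V=3
t=5: input=2 -> V=7
t=6: input=2 -> V=9
t=7: input=1 -> V=7
t=8: input=4 -> V=0 FIRE
t=9: input=0 -> V=0
t=10: input=2 -> V=6

Answer: 1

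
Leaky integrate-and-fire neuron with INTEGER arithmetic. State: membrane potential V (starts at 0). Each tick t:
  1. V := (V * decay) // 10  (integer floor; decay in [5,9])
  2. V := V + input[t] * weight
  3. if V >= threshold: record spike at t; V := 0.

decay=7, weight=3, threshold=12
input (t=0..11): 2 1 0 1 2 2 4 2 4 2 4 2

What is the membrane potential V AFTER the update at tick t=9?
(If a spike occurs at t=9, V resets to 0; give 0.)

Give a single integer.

Answer: 6

Derivation:
t=0: input=2 -> V=6
t=1: input=1 -> V=7
t=2: input=0 -> V=4
t=3: input=1 -> V=5
t=4: input=2 -> V=9
t=5: input=2 -> V=0 FIRE
t=6: input=4 -> V=0 FIRE
t=7: input=2 -> V=6
t=8: input=4 -> V=0 FIRE
t=9: input=2 -> V=6
t=10: input=4 -> V=0 FIRE
t=11: input=2 -> V=6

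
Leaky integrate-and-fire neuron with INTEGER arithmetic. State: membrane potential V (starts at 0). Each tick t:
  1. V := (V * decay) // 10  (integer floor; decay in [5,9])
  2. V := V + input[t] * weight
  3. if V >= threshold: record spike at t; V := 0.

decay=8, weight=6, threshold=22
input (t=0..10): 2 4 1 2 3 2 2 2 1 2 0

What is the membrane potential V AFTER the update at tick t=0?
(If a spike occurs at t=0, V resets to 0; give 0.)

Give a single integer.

Answer: 12

Derivation:
t=0: input=2 -> V=12
t=1: input=4 -> V=0 FIRE
t=2: input=1 -> V=6
t=3: input=2 -> V=16
t=4: input=3 -> V=0 FIRE
t=5: input=2 -> V=12
t=6: input=2 -> V=21
t=7: input=2 -> V=0 FIRE
t=8: input=1 -> V=6
t=9: input=2 -> V=16
t=10: input=0 -> V=12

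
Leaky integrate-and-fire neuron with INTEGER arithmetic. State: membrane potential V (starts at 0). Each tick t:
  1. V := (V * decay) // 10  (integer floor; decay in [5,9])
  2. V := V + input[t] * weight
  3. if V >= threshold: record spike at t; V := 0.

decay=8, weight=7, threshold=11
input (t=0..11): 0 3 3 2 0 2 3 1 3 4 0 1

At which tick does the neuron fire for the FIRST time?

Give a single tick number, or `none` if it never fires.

t=0: input=0 -> V=0
t=1: input=3 -> V=0 FIRE
t=2: input=3 -> V=0 FIRE
t=3: input=2 -> V=0 FIRE
t=4: input=0 -> V=0
t=5: input=2 -> V=0 FIRE
t=6: input=3 -> V=0 FIRE
t=7: input=1 -> V=7
t=8: input=3 -> V=0 FIRE
t=9: input=4 -> V=0 FIRE
t=10: input=0 -> V=0
t=11: input=1 -> V=7

Answer: 1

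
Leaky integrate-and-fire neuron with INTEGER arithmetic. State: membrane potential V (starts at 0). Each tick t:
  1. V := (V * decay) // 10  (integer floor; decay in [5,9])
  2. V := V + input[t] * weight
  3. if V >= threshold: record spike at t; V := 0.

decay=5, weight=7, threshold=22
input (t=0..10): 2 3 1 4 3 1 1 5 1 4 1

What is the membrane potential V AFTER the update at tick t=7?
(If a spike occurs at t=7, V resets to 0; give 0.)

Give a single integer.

Answer: 0

Derivation:
t=0: input=2 -> V=14
t=1: input=3 -> V=0 FIRE
t=2: input=1 -> V=7
t=3: input=4 -> V=0 FIRE
t=4: input=3 -> V=21
t=5: input=1 -> V=17
t=6: input=1 -> V=15
t=7: input=5 -> V=0 FIRE
t=8: input=1 -> V=7
t=9: input=4 -> V=0 FIRE
t=10: input=1 -> V=7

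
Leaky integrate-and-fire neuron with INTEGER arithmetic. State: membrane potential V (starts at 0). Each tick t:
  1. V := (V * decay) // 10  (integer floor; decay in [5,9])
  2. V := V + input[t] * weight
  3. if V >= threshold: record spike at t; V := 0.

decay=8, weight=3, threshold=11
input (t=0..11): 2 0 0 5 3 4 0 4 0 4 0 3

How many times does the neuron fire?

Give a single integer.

t=0: input=2 -> V=6
t=1: input=0 -> V=4
t=2: input=0 -> V=3
t=3: input=5 -> V=0 FIRE
t=4: input=3 -> V=9
t=5: input=4 -> V=0 FIRE
t=6: input=0 -> V=0
t=7: input=4 -> V=0 FIRE
t=8: input=0 -> V=0
t=9: input=4 -> V=0 FIRE
t=10: input=0 -> V=0
t=11: input=3 -> V=9

Answer: 4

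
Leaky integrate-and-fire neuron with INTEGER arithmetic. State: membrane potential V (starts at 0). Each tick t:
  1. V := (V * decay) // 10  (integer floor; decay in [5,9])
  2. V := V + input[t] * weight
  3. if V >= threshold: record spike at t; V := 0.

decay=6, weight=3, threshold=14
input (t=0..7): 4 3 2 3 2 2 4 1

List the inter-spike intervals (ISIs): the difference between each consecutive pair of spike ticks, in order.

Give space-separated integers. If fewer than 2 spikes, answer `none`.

Answer: 5

Derivation:
t=0: input=4 -> V=12
t=1: input=3 -> V=0 FIRE
t=2: input=2 -> V=6
t=3: input=3 -> V=12
t=4: input=2 -> V=13
t=5: input=2 -> V=13
t=6: input=4 -> V=0 FIRE
t=7: input=1 -> V=3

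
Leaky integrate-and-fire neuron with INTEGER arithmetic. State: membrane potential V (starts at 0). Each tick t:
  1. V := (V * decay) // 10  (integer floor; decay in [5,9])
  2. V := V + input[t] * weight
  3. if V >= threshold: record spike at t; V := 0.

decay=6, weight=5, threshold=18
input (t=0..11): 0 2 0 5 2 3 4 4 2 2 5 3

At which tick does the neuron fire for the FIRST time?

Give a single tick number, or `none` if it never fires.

Answer: 3

Derivation:
t=0: input=0 -> V=0
t=1: input=2 -> V=10
t=2: input=0 -> V=6
t=3: input=5 -> V=0 FIRE
t=4: input=2 -> V=10
t=5: input=3 -> V=0 FIRE
t=6: input=4 -> V=0 FIRE
t=7: input=4 -> V=0 FIRE
t=8: input=2 -> V=10
t=9: input=2 -> V=16
t=10: input=5 -> V=0 FIRE
t=11: input=3 -> V=15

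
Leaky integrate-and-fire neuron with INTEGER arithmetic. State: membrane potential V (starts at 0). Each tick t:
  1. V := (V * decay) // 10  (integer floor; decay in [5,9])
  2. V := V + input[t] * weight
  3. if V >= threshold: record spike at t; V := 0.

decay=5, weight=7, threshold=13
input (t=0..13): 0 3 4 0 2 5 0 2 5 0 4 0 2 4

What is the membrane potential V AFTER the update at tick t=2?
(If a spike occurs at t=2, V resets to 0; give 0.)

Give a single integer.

t=0: input=0 -> V=0
t=1: input=3 -> V=0 FIRE
t=2: input=4 -> V=0 FIRE
t=3: input=0 -> V=0
t=4: input=2 -> V=0 FIRE
t=5: input=5 -> V=0 FIRE
t=6: input=0 -> V=0
t=7: input=2 -> V=0 FIRE
t=8: input=5 -> V=0 FIRE
t=9: input=0 -> V=0
t=10: input=4 -> V=0 FIRE
t=11: input=0 -> V=0
t=12: input=2 -> V=0 FIRE
t=13: input=4 -> V=0 FIRE

Answer: 0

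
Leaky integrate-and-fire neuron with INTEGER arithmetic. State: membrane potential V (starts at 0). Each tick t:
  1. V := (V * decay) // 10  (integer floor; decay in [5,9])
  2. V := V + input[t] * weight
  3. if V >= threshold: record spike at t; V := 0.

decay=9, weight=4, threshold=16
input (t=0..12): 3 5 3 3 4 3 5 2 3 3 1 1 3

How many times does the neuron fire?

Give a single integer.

t=0: input=3 -> V=12
t=1: input=5 -> V=0 FIRE
t=2: input=3 -> V=12
t=3: input=3 -> V=0 FIRE
t=4: input=4 -> V=0 FIRE
t=5: input=3 -> V=12
t=6: input=5 -> V=0 FIRE
t=7: input=2 -> V=8
t=8: input=3 -> V=0 FIRE
t=9: input=3 -> V=12
t=10: input=1 -> V=14
t=11: input=1 -> V=0 FIRE
t=12: input=3 -> V=12

Answer: 6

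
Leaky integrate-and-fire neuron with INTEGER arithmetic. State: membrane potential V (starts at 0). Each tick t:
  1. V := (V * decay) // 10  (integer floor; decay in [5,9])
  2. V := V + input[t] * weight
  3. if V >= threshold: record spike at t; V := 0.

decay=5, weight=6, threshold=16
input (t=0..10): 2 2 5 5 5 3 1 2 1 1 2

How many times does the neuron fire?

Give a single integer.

t=0: input=2 -> V=12
t=1: input=2 -> V=0 FIRE
t=2: input=5 -> V=0 FIRE
t=3: input=5 -> V=0 FIRE
t=4: input=5 -> V=0 FIRE
t=5: input=3 -> V=0 FIRE
t=6: input=1 -> V=6
t=7: input=2 -> V=15
t=8: input=1 -> V=13
t=9: input=1 -> V=12
t=10: input=2 -> V=0 FIRE

Answer: 6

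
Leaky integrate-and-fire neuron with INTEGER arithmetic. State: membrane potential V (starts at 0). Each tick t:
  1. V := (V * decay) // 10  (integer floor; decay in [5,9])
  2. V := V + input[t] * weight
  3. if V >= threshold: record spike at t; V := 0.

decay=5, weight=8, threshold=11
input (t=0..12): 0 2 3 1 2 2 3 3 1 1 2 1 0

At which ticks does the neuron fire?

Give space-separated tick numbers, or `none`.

t=0: input=0 -> V=0
t=1: input=2 -> V=0 FIRE
t=2: input=3 -> V=0 FIRE
t=3: input=1 -> V=8
t=4: input=2 -> V=0 FIRE
t=5: input=2 -> V=0 FIRE
t=6: input=3 -> V=0 FIRE
t=7: input=3 -> V=0 FIRE
t=8: input=1 -> V=8
t=9: input=1 -> V=0 FIRE
t=10: input=2 -> V=0 FIRE
t=11: input=1 -> V=8
t=12: input=0 -> V=4

Answer: 1 2 4 5 6 7 9 10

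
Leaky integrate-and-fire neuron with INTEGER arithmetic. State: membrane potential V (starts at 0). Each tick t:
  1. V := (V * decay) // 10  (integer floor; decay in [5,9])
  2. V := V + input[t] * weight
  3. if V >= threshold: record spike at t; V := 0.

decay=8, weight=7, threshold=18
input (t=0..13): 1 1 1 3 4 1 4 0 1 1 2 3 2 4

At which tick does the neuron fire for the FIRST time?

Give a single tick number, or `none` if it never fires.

t=0: input=1 -> V=7
t=1: input=1 -> V=12
t=2: input=1 -> V=16
t=3: input=3 -> V=0 FIRE
t=4: input=4 -> V=0 FIRE
t=5: input=1 -> V=7
t=6: input=4 -> V=0 FIRE
t=7: input=0 -> V=0
t=8: input=1 -> V=7
t=9: input=1 -> V=12
t=10: input=2 -> V=0 FIRE
t=11: input=3 -> V=0 FIRE
t=12: input=2 -> V=14
t=13: input=4 -> V=0 FIRE

Answer: 3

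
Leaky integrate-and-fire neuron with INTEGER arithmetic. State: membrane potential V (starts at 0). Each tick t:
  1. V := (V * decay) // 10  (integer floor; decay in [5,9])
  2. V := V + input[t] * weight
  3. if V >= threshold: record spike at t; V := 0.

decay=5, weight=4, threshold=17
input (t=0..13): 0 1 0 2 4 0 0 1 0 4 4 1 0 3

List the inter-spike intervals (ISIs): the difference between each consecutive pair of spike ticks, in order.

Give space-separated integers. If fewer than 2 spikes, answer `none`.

Answer: 5

Derivation:
t=0: input=0 -> V=0
t=1: input=1 -> V=4
t=2: input=0 -> V=2
t=3: input=2 -> V=9
t=4: input=4 -> V=0 FIRE
t=5: input=0 -> V=0
t=6: input=0 -> V=0
t=7: input=1 -> V=4
t=8: input=0 -> V=2
t=9: input=4 -> V=0 FIRE
t=10: input=4 -> V=16
t=11: input=1 -> V=12
t=12: input=0 -> V=6
t=13: input=3 -> V=15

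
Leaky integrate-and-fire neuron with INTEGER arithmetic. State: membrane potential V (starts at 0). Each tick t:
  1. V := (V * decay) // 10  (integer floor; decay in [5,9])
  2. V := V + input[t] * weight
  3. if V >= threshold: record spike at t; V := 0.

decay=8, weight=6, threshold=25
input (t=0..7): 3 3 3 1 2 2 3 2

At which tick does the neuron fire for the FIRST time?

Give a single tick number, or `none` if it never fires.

t=0: input=3 -> V=18
t=1: input=3 -> V=0 FIRE
t=2: input=3 -> V=18
t=3: input=1 -> V=20
t=4: input=2 -> V=0 FIRE
t=5: input=2 -> V=12
t=6: input=3 -> V=0 FIRE
t=7: input=2 -> V=12

Answer: 1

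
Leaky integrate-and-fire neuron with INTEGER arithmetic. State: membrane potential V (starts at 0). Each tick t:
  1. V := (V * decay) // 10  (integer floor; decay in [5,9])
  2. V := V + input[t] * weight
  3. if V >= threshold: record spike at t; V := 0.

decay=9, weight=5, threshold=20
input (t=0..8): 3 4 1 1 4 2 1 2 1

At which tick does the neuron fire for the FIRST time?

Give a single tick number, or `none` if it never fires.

Answer: 1

Derivation:
t=0: input=3 -> V=15
t=1: input=4 -> V=0 FIRE
t=2: input=1 -> V=5
t=3: input=1 -> V=9
t=4: input=4 -> V=0 FIRE
t=5: input=2 -> V=10
t=6: input=1 -> V=14
t=7: input=2 -> V=0 FIRE
t=8: input=1 -> V=5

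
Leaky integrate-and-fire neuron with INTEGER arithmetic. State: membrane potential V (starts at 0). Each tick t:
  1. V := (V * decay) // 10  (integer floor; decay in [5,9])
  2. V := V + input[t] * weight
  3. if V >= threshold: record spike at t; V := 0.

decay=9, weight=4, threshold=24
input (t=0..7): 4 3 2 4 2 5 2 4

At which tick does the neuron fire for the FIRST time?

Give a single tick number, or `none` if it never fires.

Answer: 1

Derivation:
t=0: input=4 -> V=16
t=1: input=3 -> V=0 FIRE
t=2: input=2 -> V=8
t=3: input=4 -> V=23
t=4: input=2 -> V=0 FIRE
t=5: input=5 -> V=20
t=6: input=2 -> V=0 FIRE
t=7: input=4 -> V=16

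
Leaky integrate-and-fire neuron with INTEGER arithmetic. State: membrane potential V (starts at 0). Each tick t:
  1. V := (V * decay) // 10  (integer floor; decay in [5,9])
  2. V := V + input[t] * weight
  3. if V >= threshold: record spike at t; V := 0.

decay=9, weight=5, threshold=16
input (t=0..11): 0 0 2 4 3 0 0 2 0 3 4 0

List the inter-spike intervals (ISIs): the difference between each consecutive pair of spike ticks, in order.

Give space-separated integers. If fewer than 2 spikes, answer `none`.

t=0: input=0 -> V=0
t=1: input=0 -> V=0
t=2: input=2 -> V=10
t=3: input=4 -> V=0 FIRE
t=4: input=3 -> V=15
t=5: input=0 -> V=13
t=6: input=0 -> V=11
t=7: input=2 -> V=0 FIRE
t=8: input=0 -> V=0
t=9: input=3 -> V=15
t=10: input=4 -> V=0 FIRE
t=11: input=0 -> V=0

Answer: 4 3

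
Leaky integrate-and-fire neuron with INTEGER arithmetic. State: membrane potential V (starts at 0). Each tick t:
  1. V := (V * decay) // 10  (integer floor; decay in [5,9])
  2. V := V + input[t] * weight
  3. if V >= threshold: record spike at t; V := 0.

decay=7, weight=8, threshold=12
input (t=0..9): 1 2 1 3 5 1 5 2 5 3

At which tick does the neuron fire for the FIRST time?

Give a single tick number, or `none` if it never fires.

Answer: 1

Derivation:
t=0: input=1 -> V=8
t=1: input=2 -> V=0 FIRE
t=2: input=1 -> V=8
t=3: input=3 -> V=0 FIRE
t=4: input=5 -> V=0 FIRE
t=5: input=1 -> V=8
t=6: input=5 -> V=0 FIRE
t=7: input=2 -> V=0 FIRE
t=8: input=5 -> V=0 FIRE
t=9: input=3 -> V=0 FIRE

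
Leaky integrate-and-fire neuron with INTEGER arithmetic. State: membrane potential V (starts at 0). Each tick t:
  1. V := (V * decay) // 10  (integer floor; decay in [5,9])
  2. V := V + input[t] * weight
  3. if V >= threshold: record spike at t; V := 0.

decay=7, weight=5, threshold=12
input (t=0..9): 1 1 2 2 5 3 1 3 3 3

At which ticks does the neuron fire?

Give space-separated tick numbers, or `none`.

Answer: 2 4 5 7 8 9

Derivation:
t=0: input=1 -> V=5
t=1: input=1 -> V=8
t=2: input=2 -> V=0 FIRE
t=3: input=2 -> V=10
t=4: input=5 -> V=0 FIRE
t=5: input=3 -> V=0 FIRE
t=6: input=1 -> V=5
t=7: input=3 -> V=0 FIRE
t=8: input=3 -> V=0 FIRE
t=9: input=3 -> V=0 FIRE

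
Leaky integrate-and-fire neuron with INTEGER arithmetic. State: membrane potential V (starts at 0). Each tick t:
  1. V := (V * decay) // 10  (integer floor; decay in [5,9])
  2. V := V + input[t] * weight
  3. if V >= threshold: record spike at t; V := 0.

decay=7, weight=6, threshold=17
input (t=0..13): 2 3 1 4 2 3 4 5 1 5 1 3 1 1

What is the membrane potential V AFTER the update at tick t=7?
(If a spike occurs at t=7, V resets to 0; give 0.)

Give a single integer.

t=0: input=2 -> V=12
t=1: input=3 -> V=0 FIRE
t=2: input=1 -> V=6
t=3: input=4 -> V=0 FIRE
t=4: input=2 -> V=12
t=5: input=3 -> V=0 FIRE
t=6: input=4 -> V=0 FIRE
t=7: input=5 -> V=0 FIRE
t=8: input=1 -> V=6
t=9: input=5 -> V=0 FIRE
t=10: input=1 -> V=6
t=11: input=3 -> V=0 FIRE
t=12: input=1 -> V=6
t=13: input=1 -> V=10

Answer: 0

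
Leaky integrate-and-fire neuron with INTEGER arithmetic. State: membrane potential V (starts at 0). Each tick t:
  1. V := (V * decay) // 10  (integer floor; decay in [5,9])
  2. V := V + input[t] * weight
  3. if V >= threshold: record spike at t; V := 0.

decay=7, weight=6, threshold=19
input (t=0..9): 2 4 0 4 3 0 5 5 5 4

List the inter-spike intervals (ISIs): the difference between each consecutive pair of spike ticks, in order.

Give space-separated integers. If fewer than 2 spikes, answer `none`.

Answer: 2 3 1 1 1

Derivation:
t=0: input=2 -> V=12
t=1: input=4 -> V=0 FIRE
t=2: input=0 -> V=0
t=3: input=4 -> V=0 FIRE
t=4: input=3 -> V=18
t=5: input=0 -> V=12
t=6: input=5 -> V=0 FIRE
t=7: input=5 -> V=0 FIRE
t=8: input=5 -> V=0 FIRE
t=9: input=4 -> V=0 FIRE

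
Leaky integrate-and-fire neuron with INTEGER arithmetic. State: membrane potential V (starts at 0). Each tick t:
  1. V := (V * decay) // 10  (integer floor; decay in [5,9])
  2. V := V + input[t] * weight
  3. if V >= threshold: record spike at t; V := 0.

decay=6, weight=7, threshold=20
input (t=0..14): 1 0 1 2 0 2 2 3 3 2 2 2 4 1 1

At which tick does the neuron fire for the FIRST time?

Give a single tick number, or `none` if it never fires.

t=0: input=1 -> V=7
t=1: input=0 -> V=4
t=2: input=1 -> V=9
t=3: input=2 -> V=19
t=4: input=0 -> V=11
t=5: input=2 -> V=0 FIRE
t=6: input=2 -> V=14
t=7: input=3 -> V=0 FIRE
t=8: input=3 -> V=0 FIRE
t=9: input=2 -> V=14
t=10: input=2 -> V=0 FIRE
t=11: input=2 -> V=14
t=12: input=4 -> V=0 FIRE
t=13: input=1 -> V=7
t=14: input=1 -> V=11

Answer: 5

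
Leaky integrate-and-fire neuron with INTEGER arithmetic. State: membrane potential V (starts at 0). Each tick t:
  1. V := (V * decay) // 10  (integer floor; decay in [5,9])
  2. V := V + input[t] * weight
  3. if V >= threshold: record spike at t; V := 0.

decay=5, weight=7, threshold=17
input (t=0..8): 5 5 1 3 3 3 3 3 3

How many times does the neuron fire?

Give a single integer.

Answer: 8

Derivation:
t=0: input=5 -> V=0 FIRE
t=1: input=5 -> V=0 FIRE
t=2: input=1 -> V=7
t=3: input=3 -> V=0 FIRE
t=4: input=3 -> V=0 FIRE
t=5: input=3 -> V=0 FIRE
t=6: input=3 -> V=0 FIRE
t=7: input=3 -> V=0 FIRE
t=8: input=3 -> V=0 FIRE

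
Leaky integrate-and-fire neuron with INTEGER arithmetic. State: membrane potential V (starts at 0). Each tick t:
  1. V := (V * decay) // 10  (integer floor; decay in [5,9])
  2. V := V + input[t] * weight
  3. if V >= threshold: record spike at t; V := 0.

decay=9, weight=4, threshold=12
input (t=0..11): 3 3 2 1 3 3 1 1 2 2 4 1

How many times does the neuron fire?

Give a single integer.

Answer: 6

Derivation:
t=0: input=3 -> V=0 FIRE
t=1: input=3 -> V=0 FIRE
t=2: input=2 -> V=8
t=3: input=1 -> V=11
t=4: input=3 -> V=0 FIRE
t=5: input=3 -> V=0 FIRE
t=6: input=1 -> V=4
t=7: input=1 -> V=7
t=8: input=2 -> V=0 FIRE
t=9: input=2 -> V=8
t=10: input=4 -> V=0 FIRE
t=11: input=1 -> V=4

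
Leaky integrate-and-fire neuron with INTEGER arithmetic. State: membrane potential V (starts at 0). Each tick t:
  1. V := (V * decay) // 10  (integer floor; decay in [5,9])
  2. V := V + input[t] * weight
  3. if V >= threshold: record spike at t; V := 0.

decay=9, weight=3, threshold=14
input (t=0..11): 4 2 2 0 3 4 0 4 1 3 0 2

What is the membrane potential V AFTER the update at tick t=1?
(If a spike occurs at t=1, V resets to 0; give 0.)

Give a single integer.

t=0: input=4 -> V=12
t=1: input=2 -> V=0 FIRE
t=2: input=2 -> V=6
t=3: input=0 -> V=5
t=4: input=3 -> V=13
t=5: input=4 -> V=0 FIRE
t=6: input=0 -> V=0
t=7: input=4 -> V=12
t=8: input=1 -> V=13
t=9: input=3 -> V=0 FIRE
t=10: input=0 -> V=0
t=11: input=2 -> V=6

Answer: 0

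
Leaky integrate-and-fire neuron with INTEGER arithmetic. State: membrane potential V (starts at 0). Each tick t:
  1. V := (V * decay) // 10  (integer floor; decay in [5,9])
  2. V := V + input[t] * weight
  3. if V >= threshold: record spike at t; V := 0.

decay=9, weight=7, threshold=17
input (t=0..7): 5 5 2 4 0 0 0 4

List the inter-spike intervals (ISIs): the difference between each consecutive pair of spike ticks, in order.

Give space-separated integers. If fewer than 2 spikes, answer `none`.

t=0: input=5 -> V=0 FIRE
t=1: input=5 -> V=0 FIRE
t=2: input=2 -> V=14
t=3: input=4 -> V=0 FIRE
t=4: input=0 -> V=0
t=5: input=0 -> V=0
t=6: input=0 -> V=0
t=7: input=4 -> V=0 FIRE

Answer: 1 2 4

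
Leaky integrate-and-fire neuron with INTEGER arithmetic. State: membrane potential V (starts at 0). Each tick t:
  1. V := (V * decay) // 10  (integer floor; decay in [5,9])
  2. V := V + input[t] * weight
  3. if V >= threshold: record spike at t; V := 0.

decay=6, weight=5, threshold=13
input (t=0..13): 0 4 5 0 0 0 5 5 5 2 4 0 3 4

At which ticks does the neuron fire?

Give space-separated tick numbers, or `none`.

Answer: 1 2 6 7 8 10 12 13

Derivation:
t=0: input=0 -> V=0
t=1: input=4 -> V=0 FIRE
t=2: input=5 -> V=0 FIRE
t=3: input=0 -> V=0
t=4: input=0 -> V=0
t=5: input=0 -> V=0
t=6: input=5 -> V=0 FIRE
t=7: input=5 -> V=0 FIRE
t=8: input=5 -> V=0 FIRE
t=9: input=2 -> V=10
t=10: input=4 -> V=0 FIRE
t=11: input=0 -> V=0
t=12: input=3 -> V=0 FIRE
t=13: input=4 -> V=0 FIRE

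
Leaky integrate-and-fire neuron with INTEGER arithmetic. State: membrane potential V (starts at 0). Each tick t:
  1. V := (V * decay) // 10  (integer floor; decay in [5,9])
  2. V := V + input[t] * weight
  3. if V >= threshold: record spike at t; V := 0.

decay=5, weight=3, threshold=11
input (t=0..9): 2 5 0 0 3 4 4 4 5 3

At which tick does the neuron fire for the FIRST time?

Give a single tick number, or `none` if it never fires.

Answer: 1

Derivation:
t=0: input=2 -> V=6
t=1: input=5 -> V=0 FIRE
t=2: input=0 -> V=0
t=3: input=0 -> V=0
t=4: input=3 -> V=9
t=5: input=4 -> V=0 FIRE
t=6: input=4 -> V=0 FIRE
t=7: input=4 -> V=0 FIRE
t=8: input=5 -> V=0 FIRE
t=9: input=3 -> V=9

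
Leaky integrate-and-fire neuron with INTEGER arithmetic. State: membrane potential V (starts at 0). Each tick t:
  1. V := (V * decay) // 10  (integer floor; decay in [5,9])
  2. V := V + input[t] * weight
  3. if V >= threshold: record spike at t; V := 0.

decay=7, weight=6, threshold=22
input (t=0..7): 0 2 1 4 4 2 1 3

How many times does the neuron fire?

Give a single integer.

Answer: 3

Derivation:
t=0: input=0 -> V=0
t=1: input=2 -> V=12
t=2: input=1 -> V=14
t=3: input=4 -> V=0 FIRE
t=4: input=4 -> V=0 FIRE
t=5: input=2 -> V=12
t=6: input=1 -> V=14
t=7: input=3 -> V=0 FIRE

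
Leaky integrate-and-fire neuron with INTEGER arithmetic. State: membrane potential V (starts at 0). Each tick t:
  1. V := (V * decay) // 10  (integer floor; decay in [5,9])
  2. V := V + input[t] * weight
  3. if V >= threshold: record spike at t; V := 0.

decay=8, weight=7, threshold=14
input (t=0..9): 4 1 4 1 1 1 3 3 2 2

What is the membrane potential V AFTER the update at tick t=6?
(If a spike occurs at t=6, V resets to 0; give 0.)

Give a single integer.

t=0: input=4 -> V=0 FIRE
t=1: input=1 -> V=7
t=2: input=4 -> V=0 FIRE
t=3: input=1 -> V=7
t=4: input=1 -> V=12
t=5: input=1 -> V=0 FIRE
t=6: input=3 -> V=0 FIRE
t=7: input=3 -> V=0 FIRE
t=8: input=2 -> V=0 FIRE
t=9: input=2 -> V=0 FIRE

Answer: 0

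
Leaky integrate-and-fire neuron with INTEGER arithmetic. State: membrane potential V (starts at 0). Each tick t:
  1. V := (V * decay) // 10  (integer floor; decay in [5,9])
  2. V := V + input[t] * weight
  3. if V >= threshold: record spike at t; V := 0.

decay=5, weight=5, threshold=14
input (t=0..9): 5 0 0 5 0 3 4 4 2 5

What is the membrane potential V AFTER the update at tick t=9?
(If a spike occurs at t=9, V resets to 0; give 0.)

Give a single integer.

Answer: 0

Derivation:
t=0: input=5 -> V=0 FIRE
t=1: input=0 -> V=0
t=2: input=0 -> V=0
t=3: input=5 -> V=0 FIRE
t=4: input=0 -> V=0
t=5: input=3 -> V=0 FIRE
t=6: input=4 -> V=0 FIRE
t=7: input=4 -> V=0 FIRE
t=8: input=2 -> V=10
t=9: input=5 -> V=0 FIRE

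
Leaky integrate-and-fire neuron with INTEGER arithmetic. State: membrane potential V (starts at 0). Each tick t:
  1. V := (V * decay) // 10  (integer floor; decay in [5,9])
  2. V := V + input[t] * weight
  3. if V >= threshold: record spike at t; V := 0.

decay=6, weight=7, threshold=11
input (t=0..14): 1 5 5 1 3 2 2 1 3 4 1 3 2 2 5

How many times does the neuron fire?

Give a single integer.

Answer: 11

Derivation:
t=0: input=1 -> V=7
t=1: input=5 -> V=0 FIRE
t=2: input=5 -> V=0 FIRE
t=3: input=1 -> V=7
t=4: input=3 -> V=0 FIRE
t=5: input=2 -> V=0 FIRE
t=6: input=2 -> V=0 FIRE
t=7: input=1 -> V=7
t=8: input=3 -> V=0 FIRE
t=9: input=4 -> V=0 FIRE
t=10: input=1 -> V=7
t=11: input=3 -> V=0 FIRE
t=12: input=2 -> V=0 FIRE
t=13: input=2 -> V=0 FIRE
t=14: input=5 -> V=0 FIRE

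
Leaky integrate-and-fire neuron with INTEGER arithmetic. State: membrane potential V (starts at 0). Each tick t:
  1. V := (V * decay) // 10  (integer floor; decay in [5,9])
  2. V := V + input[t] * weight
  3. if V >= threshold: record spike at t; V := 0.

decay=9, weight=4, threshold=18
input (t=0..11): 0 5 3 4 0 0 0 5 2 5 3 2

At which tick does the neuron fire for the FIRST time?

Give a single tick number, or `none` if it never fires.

Answer: 1

Derivation:
t=0: input=0 -> V=0
t=1: input=5 -> V=0 FIRE
t=2: input=3 -> V=12
t=3: input=4 -> V=0 FIRE
t=4: input=0 -> V=0
t=5: input=0 -> V=0
t=6: input=0 -> V=0
t=7: input=5 -> V=0 FIRE
t=8: input=2 -> V=8
t=9: input=5 -> V=0 FIRE
t=10: input=3 -> V=12
t=11: input=2 -> V=0 FIRE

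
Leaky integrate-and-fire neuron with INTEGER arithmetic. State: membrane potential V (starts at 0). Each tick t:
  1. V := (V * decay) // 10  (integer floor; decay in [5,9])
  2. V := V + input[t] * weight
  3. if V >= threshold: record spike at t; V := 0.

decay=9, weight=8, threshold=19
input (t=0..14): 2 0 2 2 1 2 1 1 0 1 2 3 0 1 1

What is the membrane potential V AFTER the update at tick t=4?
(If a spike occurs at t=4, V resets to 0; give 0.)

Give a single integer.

t=0: input=2 -> V=16
t=1: input=0 -> V=14
t=2: input=2 -> V=0 FIRE
t=3: input=2 -> V=16
t=4: input=1 -> V=0 FIRE
t=5: input=2 -> V=16
t=6: input=1 -> V=0 FIRE
t=7: input=1 -> V=8
t=8: input=0 -> V=7
t=9: input=1 -> V=14
t=10: input=2 -> V=0 FIRE
t=11: input=3 -> V=0 FIRE
t=12: input=0 -> V=0
t=13: input=1 -> V=8
t=14: input=1 -> V=15

Answer: 0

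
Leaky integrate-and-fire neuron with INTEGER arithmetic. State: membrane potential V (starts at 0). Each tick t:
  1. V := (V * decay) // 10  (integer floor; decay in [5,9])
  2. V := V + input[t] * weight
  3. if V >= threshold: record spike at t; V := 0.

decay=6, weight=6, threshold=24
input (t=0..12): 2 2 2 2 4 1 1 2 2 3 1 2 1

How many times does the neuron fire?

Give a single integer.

Answer: 3

Derivation:
t=0: input=2 -> V=12
t=1: input=2 -> V=19
t=2: input=2 -> V=23
t=3: input=2 -> V=0 FIRE
t=4: input=4 -> V=0 FIRE
t=5: input=1 -> V=6
t=6: input=1 -> V=9
t=7: input=2 -> V=17
t=8: input=2 -> V=22
t=9: input=3 -> V=0 FIRE
t=10: input=1 -> V=6
t=11: input=2 -> V=15
t=12: input=1 -> V=15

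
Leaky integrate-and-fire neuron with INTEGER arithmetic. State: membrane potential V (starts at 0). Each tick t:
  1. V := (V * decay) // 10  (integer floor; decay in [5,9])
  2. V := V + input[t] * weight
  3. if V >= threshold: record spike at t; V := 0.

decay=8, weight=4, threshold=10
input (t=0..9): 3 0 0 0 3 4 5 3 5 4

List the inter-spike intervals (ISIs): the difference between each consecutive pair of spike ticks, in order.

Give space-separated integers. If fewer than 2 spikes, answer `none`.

Answer: 4 1 1 1 1 1

Derivation:
t=0: input=3 -> V=0 FIRE
t=1: input=0 -> V=0
t=2: input=0 -> V=0
t=3: input=0 -> V=0
t=4: input=3 -> V=0 FIRE
t=5: input=4 -> V=0 FIRE
t=6: input=5 -> V=0 FIRE
t=7: input=3 -> V=0 FIRE
t=8: input=5 -> V=0 FIRE
t=9: input=4 -> V=0 FIRE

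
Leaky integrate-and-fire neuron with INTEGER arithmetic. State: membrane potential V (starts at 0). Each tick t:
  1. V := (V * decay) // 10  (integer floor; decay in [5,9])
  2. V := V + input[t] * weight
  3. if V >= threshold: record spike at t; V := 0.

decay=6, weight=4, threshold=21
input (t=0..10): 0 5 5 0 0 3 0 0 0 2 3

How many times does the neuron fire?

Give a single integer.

Answer: 1

Derivation:
t=0: input=0 -> V=0
t=1: input=5 -> V=20
t=2: input=5 -> V=0 FIRE
t=3: input=0 -> V=0
t=4: input=0 -> V=0
t=5: input=3 -> V=12
t=6: input=0 -> V=7
t=7: input=0 -> V=4
t=8: input=0 -> V=2
t=9: input=2 -> V=9
t=10: input=3 -> V=17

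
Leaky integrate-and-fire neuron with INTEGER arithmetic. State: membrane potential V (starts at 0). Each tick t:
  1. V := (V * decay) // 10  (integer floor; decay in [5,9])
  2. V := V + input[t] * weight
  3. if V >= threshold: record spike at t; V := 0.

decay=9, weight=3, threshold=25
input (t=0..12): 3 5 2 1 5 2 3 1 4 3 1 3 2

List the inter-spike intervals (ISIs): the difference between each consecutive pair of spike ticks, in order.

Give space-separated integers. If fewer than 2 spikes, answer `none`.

Answer: 4 5

Derivation:
t=0: input=3 -> V=9
t=1: input=5 -> V=23
t=2: input=2 -> V=0 FIRE
t=3: input=1 -> V=3
t=4: input=5 -> V=17
t=5: input=2 -> V=21
t=6: input=3 -> V=0 FIRE
t=7: input=1 -> V=3
t=8: input=4 -> V=14
t=9: input=3 -> V=21
t=10: input=1 -> V=21
t=11: input=3 -> V=0 FIRE
t=12: input=2 -> V=6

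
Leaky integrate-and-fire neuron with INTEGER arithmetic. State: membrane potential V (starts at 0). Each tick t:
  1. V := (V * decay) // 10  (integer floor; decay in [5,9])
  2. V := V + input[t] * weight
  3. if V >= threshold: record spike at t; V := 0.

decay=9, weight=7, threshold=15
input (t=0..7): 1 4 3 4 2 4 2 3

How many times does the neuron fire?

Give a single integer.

Answer: 5

Derivation:
t=0: input=1 -> V=7
t=1: input=4 -> V=0 FIRE
t=2: input=3 -> V=0 FIRE
t=3: input=4 -> V=0 FIRE
t=4: input=2 -> V=14
t=5: input=4 -> V=0 FIRE
t=6: input=2 -> V=14
t=7: input=3 -> V=0 FIRE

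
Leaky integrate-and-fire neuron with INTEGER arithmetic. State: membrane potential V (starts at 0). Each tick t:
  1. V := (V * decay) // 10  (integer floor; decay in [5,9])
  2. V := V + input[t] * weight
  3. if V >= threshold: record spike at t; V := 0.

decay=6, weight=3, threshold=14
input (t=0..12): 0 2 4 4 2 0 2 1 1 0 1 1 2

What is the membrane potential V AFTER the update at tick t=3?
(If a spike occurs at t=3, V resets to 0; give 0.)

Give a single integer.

t=0: input=0 -> V=0
t=1: input=2 -> V=6
t=2: input=4 -> V=0 FIRE
t=3: input=4 -> V=12
t=4: input=2 -> V=13
t=5: input=0 -> V=7
t=6: input=2 -> V=10
t=7: input=1 -> V=9
t=8: input=1 -> V=8
t=9: input=0 -> V=4
t=10: input=1 -> V=5
t=11: input=1 -> V=6
t=12: input=2 -> V=9

Answer: 12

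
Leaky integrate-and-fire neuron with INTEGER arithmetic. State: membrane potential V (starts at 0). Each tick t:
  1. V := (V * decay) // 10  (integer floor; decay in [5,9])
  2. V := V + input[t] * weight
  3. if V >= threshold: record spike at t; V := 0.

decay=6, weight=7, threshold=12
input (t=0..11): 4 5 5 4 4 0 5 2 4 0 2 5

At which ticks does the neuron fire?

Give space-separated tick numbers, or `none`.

Answer: 0 1 2 3 4 6 7 8 10 11

Derivation:
t=0: input=4 -> V=0 FIRE
t=1: input=5 -> V=0 FIRE
t=2: input=5 -> V=0 FIRE
t=3: input=4 -> V=0 FIRE
t=4: input=4 -> V=0 FIRE
t=5: input=0 -> V=0
t=6: input=5 -> V=0 FIRE
t=7: input=2 -> V=0 FIRE
t=8: input=4 -> V=0 FIRE
t=9: input=0 -> V=0
t=10: input=2 -> V=0 FIRE
t=11: input=5 -> V=0 FIRE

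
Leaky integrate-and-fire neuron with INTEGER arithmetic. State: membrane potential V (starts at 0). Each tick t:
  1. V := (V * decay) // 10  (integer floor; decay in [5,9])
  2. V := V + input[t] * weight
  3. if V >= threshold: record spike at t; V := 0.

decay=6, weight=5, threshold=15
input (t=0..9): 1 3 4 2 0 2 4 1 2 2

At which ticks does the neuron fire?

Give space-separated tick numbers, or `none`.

t=0: input=1 -> V=5
t=1: input=3 -> V=0 FIRE
t=2: input=4 -> V=0 FIRE
t=3: input=2 -> V=10
t=4: input=0 -> V=6
t=5: input=2 -> V=13
t=6: input=4 -> V=0 FIRE
t=7: input=1 -> V=5
t=8: input=2 -> V=13
t=9: input=2 -> V=0 FIRE

Answer: 1 2 6 9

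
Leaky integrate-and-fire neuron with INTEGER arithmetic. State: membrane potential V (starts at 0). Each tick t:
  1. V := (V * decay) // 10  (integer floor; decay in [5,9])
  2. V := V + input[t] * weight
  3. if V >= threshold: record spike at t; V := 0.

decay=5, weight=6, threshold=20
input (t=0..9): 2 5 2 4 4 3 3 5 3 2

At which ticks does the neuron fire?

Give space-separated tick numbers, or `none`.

t=0: input=2 -> V=12
t=1: input=5 -> V=0 FIRE
t=2: input=2 -> V=12
t=3: input=4 -> V=0 FIRE
t=4: input=4 -> V=0 FIRE
t=5: input=3 -> V=18
t=6: input=3 -> V=0 FIRE
t=7: input=5 -> V=0 FIRE
t=8: input=3 -> V=18
t=9: input=2 -> V=0 FIRE

Answer: 1 3 4 6 7 9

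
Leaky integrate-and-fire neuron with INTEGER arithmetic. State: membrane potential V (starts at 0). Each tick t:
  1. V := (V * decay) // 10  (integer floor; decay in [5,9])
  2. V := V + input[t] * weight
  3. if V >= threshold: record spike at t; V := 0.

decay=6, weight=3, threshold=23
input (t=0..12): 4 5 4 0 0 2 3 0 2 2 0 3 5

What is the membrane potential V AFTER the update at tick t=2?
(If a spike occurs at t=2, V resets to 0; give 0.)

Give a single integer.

t=0: input=4 -> V=12
t=1: input=5 -> V=22
t=2: input=4 -> V=0 FIRE
t=3: input=0 -> V=0
t=4: input=0 -> V=0
t=5: input=2 -> V=6
t=6: input=3 -> V=12
t=7: input=0 -> V=7
t=8: input=2 -> V=10
t=9: input=2 -> V=12
t=10: input=0 -> V=7
t=11: input=3 -> V=13
t=12: input=5 -> V=22

Answer: 0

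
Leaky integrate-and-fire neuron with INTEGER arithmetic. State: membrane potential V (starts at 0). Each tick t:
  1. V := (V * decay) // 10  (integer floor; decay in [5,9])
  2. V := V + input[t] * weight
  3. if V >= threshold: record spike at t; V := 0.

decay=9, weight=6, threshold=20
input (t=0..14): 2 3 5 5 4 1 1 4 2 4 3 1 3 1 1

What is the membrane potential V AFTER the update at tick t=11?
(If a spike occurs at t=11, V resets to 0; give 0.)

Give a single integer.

Answer: 0

Derivation:
t=0: input=2 -> V=12
t=1: input=3 -> V=0 FIRE
t=2: input=5 -> V=0 FIRE
t=3: input=5 -> V=0 FIRE
t=4: input=4 -> V=0 FIRE
t=5: input=1 -> V=6
t=6: input=1 -> V=11
t=7: input=4 -> V=0 FIRE
t=8: input=2 -> V=12
t=9: input=4 -> V=0 FIRE
t=10: input=3 -> V=18
t=11: input=1 -> V=0 FIRE
t=12: input=3 -> V=18
t=13: input=1 -> V=0 FIRE
t=14: input=1 -> V=6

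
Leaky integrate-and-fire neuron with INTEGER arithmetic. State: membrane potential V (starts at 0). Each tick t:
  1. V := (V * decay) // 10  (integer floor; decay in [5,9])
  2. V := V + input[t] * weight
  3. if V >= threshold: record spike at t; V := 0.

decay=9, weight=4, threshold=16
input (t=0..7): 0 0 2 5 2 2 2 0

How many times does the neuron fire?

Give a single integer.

Answer: 2

Derivation:
t=0: input=0 -> V=0
t=1: input=0 -> V=0
t=2: input=2 -> V=8
t=3: input=5 -> V=0 FIRE
t=4: input=2 -> V=8
t=5: input=2 -> V=15
t=6: input=2 -> V=0 FIRE
t=7: input=0 -> V=0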